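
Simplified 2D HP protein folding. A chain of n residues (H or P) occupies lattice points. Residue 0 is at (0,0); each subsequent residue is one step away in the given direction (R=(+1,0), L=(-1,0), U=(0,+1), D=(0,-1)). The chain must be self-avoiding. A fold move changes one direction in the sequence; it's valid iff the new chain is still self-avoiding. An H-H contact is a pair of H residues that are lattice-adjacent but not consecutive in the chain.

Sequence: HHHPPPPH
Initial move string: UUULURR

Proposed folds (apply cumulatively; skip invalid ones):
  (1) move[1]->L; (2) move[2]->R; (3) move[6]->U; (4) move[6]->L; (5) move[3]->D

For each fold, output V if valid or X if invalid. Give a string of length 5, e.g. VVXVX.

Answer: VXVXX

Derivation:
Initial: UUULURR -> [(0, 0), (0, 1), (0, 2), (0, 3), (-1, 3), (-1, 4), (0, 4), (1, 4)]
Fold 1: move[1]->L => ULULURR VALID
Fold 2: move[2]->R => ULRLURR INVALID (collision), skipped
Fold 3: move[6]->U => ULULURU VALID
Fold 4: move[6]->L => ULULURL INVALID (collision), skipped
Fold 5: move[3]->D => ULUDURU INVALID (collision), skipped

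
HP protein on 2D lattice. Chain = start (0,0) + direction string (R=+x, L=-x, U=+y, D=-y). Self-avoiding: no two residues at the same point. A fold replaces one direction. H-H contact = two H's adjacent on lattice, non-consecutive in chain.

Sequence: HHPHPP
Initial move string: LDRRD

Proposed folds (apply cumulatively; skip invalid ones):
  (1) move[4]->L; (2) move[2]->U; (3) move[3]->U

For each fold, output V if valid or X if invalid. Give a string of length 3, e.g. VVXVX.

Answer: XXX

Derivation:
Initial: LDRRD -> [(0, 0), (-1, 0), (-1, -1), (0, -1), (1, -1), (1, -2)]
Fold 1: move[4]->L => LDRRL INVALID (collision), skipped
Fold 2: move[2]->U => LDURD INVALID (collision), skipped
Fold 3: move[3]->U => LDRUD INVALID (collision), skipped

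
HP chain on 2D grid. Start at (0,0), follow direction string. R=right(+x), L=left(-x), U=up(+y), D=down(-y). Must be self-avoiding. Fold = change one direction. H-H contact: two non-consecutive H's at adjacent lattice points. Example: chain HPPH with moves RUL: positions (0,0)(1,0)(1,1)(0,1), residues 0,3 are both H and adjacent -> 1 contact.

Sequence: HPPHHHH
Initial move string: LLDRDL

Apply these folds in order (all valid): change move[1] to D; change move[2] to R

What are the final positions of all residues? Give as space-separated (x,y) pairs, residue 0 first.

Initial moves: LLDRDL
Fold: move[1]->D => LDDRDL (positions: [(0, 0), (-1, 0), (-1, -1), (-1, -2), (0, -2), (0, -3), (-1, -3)])
Fold: move[2]->R => LDRRDL (positions: [(0, 0), (-1, 0), (-1, -1), (0, -1), (1, -1), (1, -2), (0, -2)])

Answer: (0,0) (-1,0) (-1,-1) (0,-1) (1,-1) (1,-2) (0,-2)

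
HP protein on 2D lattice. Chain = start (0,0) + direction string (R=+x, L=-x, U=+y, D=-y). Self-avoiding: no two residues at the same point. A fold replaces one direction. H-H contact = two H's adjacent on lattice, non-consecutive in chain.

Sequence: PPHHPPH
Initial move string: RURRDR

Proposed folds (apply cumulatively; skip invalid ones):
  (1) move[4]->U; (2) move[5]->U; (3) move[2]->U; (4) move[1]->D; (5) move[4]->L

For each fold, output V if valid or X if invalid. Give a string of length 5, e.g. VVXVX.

Initial: RURRDR -> [(0, 0), (1, 0), (1, 1), (2, 1), (3, 1), (3, 0), (4, 0)]
Fold 1: move[4]->U => RURRUR VALID
Fold 2: move[5]->U => RURRUU VALID
Fold 3: move[2]->U => RUURUU VALID
Fold 4: move[1]->D => RDURUU INVALID (collision), skipped
Fold 5: move[4]->L => RUURLU INVALID (collision), skipped

Answer: VVVXX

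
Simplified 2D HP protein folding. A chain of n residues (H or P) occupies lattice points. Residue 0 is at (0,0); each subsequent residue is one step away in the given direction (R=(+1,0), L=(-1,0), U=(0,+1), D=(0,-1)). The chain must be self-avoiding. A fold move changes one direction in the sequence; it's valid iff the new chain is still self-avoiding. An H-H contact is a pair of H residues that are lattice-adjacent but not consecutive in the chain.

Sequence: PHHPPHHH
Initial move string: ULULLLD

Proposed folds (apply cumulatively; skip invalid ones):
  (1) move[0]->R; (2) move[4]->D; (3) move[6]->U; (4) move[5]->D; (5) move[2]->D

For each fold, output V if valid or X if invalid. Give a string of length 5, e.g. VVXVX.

Answer: XVVXV

Derivation:
Initial: ULULLLD -> [(0, 0), (0, 1), (-1, 1), (-1, 2), (-2, 2), (-3, 2), (-4, 2), (-4, 1)]
Fold 1: move[0]->R => RLULLLD INVALID (collision), skipped
Fold 2: move[4]->D => ULULDLD VALID
Fold 3: move[6]->U => ULULDLU VALID
Fold 4: move[5]->D => ULULDDU INVALID (collision), skipped
Fold 5: move[2]->D => ULDLDLU VALID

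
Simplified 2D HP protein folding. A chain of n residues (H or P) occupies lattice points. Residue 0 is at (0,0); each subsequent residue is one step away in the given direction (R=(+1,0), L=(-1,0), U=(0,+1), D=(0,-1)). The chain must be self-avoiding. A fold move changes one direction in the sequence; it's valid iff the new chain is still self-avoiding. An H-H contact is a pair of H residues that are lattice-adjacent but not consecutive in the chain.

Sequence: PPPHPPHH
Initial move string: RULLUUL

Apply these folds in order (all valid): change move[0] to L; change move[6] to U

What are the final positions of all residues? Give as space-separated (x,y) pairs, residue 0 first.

Answer: (0,0) (-1,0) (-1,1) (-2,1) (-3,1) (-3,2) (-3,3) (-3,4)

Derivation:
Initial moves: RULLUUL
Fold: move[0]->L => LULLUUL (positions: [(0, 0), (-1, 0), (-1, 1), (-2, 1), (-3, 1), (-3, 2), (-3, 3), (-4, 3)])
Fold: move[6]->U => LULLUUU (positions: [(0, 0), (-1, 0), (-1, 1), (-2, 1), (-3, 1), (-3, 2), (-3, 3), (-3, 4)])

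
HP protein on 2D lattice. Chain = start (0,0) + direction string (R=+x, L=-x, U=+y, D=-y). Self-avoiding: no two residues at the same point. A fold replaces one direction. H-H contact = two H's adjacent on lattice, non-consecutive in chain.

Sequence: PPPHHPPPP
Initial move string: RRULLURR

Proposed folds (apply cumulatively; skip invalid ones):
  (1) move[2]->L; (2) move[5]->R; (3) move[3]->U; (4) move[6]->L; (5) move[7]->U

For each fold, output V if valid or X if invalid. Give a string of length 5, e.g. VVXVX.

Initial: RRULLURR -> [(0, 0), (1, 0), (2, 0), (2, 1), (1, 1), (0, 1), (0, 2), (1, 2), (2, 2)]
Fold 1: move[2]->L => RRLLLURR INVALID (collision), skipped
Fold 2: move[5]->R => RRULLRRR INVALID (collision), skipped
Fold 3: move[3]->U => RRUULURR VALID
Fold 4: move[6]->L => RRUULULR INVALID (collision), skipped
Fold 5: move[7]->U => RRUULURU VALID

Answer: XXVXV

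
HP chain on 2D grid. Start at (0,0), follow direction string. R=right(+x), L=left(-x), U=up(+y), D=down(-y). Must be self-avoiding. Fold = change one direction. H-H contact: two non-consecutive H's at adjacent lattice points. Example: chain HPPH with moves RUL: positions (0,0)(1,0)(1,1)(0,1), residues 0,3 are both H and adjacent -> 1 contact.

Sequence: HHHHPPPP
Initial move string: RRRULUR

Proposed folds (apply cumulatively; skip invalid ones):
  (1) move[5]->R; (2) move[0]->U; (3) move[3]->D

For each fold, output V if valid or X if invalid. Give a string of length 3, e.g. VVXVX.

Answer: XVX

Derivation:
Initial: RRRULUR -> [(0, 0), (1, 0), (2, 0), (3, 0), (3, 1), (2, 1), (2, 2), (3, 2)]
Fold 1: move[5]->R => RRRULRR INVALID (collision), skipped
Fold 2: move[0]->U => URRULUR VALID
Fold 3: move[3]->D => URRDLUR INVALID (collision), skipped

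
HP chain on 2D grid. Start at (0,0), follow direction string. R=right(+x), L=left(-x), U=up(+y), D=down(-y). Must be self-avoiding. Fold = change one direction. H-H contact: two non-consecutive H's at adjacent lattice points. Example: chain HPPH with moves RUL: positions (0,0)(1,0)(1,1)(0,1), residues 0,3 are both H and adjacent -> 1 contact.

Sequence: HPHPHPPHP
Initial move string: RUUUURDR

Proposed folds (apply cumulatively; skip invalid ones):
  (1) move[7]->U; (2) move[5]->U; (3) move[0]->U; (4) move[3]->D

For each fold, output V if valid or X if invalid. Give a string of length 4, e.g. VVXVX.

Answer: XXVX

Derivation:
Initial: RUUUURDR -> [(0, 0), (1, 0), (1, 1), (1, 2), (1, 3), (1, 4), (2, 4), (2, 3), (3, 3)]
Fold 1: move[7]->U => RUUUURDU INVALID (collision), skipped
Fold 2: move[5]->U => RUUUUUDR INVALID (collision), skipped
Fold 3: move[0]->U => UUUUURDR VALID
Fold 4: move[3]->D => UUUDURDR INVALID (collision), skipped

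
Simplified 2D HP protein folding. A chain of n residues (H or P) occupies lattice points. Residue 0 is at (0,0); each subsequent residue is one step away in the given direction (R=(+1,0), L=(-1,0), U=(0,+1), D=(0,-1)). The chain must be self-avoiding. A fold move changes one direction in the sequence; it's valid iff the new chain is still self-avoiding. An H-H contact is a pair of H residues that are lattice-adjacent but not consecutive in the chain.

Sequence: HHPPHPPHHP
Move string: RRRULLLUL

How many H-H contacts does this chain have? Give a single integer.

Answer: 1

Derivation:
Positions: [(0, 0), (1, 0), (2, 0), (3, 0), (3, 1), (2, 1), (1, 1), (0, 1), (0, 2), (-1, 2)]
H-H contact: residue 0 @(0,0) - residue 7 @(0, 1)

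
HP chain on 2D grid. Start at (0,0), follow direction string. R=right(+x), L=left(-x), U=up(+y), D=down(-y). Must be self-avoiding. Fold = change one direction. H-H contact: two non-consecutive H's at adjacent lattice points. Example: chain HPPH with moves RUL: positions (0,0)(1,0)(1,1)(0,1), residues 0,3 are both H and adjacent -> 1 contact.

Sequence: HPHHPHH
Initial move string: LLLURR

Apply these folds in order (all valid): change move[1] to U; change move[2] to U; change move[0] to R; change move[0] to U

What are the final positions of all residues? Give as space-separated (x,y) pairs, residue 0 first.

Initial moves: LLLURR
Fold: move[1]->U => LULURR (positions: [(0, 0), (-1, 0), (-1, 1), (-2, 1), (-2, 2), (-1, 2), (0, 2)])
Fold: move[2]->U => LUUURR (positions: [(0, 0), (-1, 0), (-1, 1), (-1, 2), (-1, 3), (0, 3), (1, 3)])
Fold: move[0]->R => RUUURR (positions: [(0, 0), (1, 0), (1, 1), (1, 2), (1, 3), (2, 3), (3, 3)])
Fold: move[0]->U => UUUURR (positions: [(0, 0), (0, 1), (0, 2), (0, 3), (0, 4), (1, 4), (2, 4)])

Answer: (0,0) (0,1) (0,2) (0,3) (0,4) (1,4) (2,4)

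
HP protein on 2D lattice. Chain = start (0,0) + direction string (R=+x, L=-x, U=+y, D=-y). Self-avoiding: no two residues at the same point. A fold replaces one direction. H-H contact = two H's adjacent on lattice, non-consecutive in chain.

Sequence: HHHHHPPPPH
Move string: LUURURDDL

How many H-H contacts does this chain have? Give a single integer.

Positions: [(0, 0), (-1, 0), (-1, 1), (-1, 2), (0, 2), (0, 3), (1, 3), (1, 2), (1, 1), (0, 1)]
H-H contact: residue 0 @(0,0) - residue 9 @(0, 1)
H-H contact: residue 2 @(-1,1) - residue 9 @(0, 1)
H-H contact: residue 4 @(0,2) - residue 9 @(0, 1)

Answer: 3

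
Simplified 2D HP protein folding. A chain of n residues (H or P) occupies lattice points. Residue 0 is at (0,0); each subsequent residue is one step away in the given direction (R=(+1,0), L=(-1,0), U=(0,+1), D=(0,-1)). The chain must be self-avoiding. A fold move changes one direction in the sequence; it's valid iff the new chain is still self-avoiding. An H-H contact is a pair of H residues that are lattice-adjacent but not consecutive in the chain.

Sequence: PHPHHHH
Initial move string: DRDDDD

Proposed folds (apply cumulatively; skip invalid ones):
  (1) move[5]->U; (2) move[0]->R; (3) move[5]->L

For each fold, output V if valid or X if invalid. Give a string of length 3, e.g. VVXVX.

Answer: XVV

Derivation:
Initial: DRDDDD -> [(0, 0), (0, -1), (1, -1), (1, -2), (1, -3), (1, -4), (1, -5)]
Fold 1: move[5]->U => DRDDDU INVALID (collision), skipped
Fold 2: move[0]->R => RRDDDD VALID
Fold 3: move[5]->L => RRDDDL VALID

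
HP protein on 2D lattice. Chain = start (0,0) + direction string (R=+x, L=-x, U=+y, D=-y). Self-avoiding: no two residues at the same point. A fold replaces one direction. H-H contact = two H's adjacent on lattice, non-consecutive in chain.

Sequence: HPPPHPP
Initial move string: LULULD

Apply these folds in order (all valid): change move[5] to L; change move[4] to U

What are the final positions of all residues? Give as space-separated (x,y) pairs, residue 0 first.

Answer: (0,0) (-1,0) (-1,1) (-2,1) (-2,2) (-2,3) (-3,3)

Derivation:
Initial moves: LULULD
Fold: move[5]->L => LULULL (positions: [(0, 0), (-1, 0), (-1, 1), (-2, 1), (-2, 2), (-3, 2), (-4, 2)])
Fold: move[4]->U => LULUUL (positions: [(0, 0), (-1, 0), (-1, 1), (-2, 1), (-2, 2), (-2, 3), (-3, 3)])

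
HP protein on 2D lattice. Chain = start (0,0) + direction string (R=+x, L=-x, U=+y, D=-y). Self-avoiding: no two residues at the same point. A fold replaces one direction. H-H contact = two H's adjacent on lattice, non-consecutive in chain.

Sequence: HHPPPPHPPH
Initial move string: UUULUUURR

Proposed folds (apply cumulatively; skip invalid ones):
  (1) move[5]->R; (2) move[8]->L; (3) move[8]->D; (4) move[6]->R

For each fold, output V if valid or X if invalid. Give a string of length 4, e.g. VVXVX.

Answer: VXVV

Derivation:
Initial: UUULUUURR -> [(0, 0), (0, 1), (0, 2), (0, 3), (-1, 3), (-1, 4), (-1, 5), (-1, 6), (0, 6), (1, 6)]
Fold 1: move[5]->R => UUULURURR VALID
Fold 2: move[8]->L => UUULURURL INVALID (collision), skipped
Fold 3: move[8]->D => UUULURURD VALID
Fold 4: move[6]->R => UUULURRRD VALID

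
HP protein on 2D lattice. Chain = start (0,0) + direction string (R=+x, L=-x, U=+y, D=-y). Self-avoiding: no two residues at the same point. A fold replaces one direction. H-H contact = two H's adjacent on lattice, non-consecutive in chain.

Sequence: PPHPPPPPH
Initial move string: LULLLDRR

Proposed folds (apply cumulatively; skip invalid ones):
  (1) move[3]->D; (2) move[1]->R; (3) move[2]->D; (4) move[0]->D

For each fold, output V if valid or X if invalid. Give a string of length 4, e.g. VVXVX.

Answer: VXXX

Derivation:
Initial: LULLLDRR -> [(0, 0), (-1, 0), (-1, 1), (-2, 1), (-3, 1), (-4, 1), (-4, 0), (-3, 0), (-2, 0)]
Fold 1: move[3]->D => LULDLDRR VALID
Fold 2: move[1]->R => LRLDLDRR INVALID (collision), skipped
Fold 3: move[2]->D => LUDDLDRR INVALID (collision), skipped
Fold 4: move[0]->D => DULDLDRR INVALID (collision), skipped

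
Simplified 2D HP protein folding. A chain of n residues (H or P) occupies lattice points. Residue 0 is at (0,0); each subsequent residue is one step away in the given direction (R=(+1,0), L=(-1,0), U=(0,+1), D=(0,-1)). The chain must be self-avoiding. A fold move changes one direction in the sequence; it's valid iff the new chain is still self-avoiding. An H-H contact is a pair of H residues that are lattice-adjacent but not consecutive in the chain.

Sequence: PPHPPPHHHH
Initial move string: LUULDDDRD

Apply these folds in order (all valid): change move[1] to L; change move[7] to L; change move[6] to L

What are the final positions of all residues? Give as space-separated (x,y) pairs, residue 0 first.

Initial moves: LUULDDDRD
Fold: move[1]->L => LLULDDDRD (positions: [(0, 0), (-1, 0), (-2, 0), (-2, 1), (-3, 1), (-3, 0), (-3, -1), (-3, -2), (-2, -2), (-2, -3)])
Fold: move[7]->L => LLULDDDLD (positions: [(0, 0), (-1, 0), (-2, 0), (-2, 1), (-3, 1), (-3, 0), (-3, -1), (-3, -2), (-4, -2), (-4, -3)])
Fold: move[6]->L => LLULDDLLD (positions: [(0, 0), (-1, 0), (-2, 0), (-2, 1), (-3, 1), (-3, 0), (-3, -1), (-4, -1), (-5, -1), (-5, -2)])

Answer: (0,0) (-1,0) (-2,0) (-2,1) (-3,1) (-3,0) (-3,-1) (-4,-1) (-5,-1) (-5,-2)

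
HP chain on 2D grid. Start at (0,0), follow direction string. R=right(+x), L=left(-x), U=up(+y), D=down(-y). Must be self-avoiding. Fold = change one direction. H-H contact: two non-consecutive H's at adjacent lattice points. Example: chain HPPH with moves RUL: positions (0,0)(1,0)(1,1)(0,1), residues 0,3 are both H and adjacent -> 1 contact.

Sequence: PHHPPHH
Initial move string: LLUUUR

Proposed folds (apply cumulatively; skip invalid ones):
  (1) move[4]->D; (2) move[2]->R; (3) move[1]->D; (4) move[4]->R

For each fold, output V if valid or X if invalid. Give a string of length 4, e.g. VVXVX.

Initial: LLUUUR -> [(0, 0), (-1, 0), (-2, 0), (-2, 1), (-2, 2), (-2, 3), (-1, 3)]
Fold 1: move[4]->D => LLUUDR INVALID (collision), skipped
Fold 2: move[2]->R => LLRUUR INVALID (collision), skipped
Fold 3: move[1]->D => LDUUUR INVALID (collision), skipped
Fold 4: move[4]->R => LLUURR VALID

Answer: XXXV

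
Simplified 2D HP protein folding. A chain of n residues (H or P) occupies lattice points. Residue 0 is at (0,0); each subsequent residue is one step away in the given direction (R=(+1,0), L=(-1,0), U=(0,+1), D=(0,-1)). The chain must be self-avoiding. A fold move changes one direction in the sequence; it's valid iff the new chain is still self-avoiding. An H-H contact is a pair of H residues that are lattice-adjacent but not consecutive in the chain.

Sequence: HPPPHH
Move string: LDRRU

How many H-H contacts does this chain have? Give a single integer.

Positions: [(0, 0), (-1, 0), (-1, -1), (0, -1), (1, -1), (1, 0)]
H-H contact: residue 0 @(0,0) - residue 5 @(1, 0)

Answer: 1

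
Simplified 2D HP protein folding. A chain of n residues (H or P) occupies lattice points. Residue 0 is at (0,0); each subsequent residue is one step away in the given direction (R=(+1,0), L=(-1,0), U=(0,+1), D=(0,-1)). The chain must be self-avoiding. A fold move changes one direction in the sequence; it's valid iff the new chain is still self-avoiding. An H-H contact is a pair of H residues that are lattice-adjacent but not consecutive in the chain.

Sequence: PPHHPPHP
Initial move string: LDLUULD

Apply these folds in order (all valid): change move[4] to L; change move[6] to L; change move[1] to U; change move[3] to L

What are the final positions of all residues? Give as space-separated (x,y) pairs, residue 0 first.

Initial moves: LDLUULD
Fold: move[4]->L => LDLULLD (positions: [(0, 0), (-1, 0), (-1, -1), (-2, -1), (-2, 0), (-3, 0), (-4, 0), (-4, -1)])
Fold: move[6]->L => LDLULLL (positions: [(0, 0), (-1, 0), (-1, -1), (-2, -1), (-2, 0), (-3, 0), (-4, 0), (-5, 0)])
Fold: move[1]->U => LULULLL (positions: [(0, 0), (-1, 0), (-1, 1), (-2, 1), (-2, 2), (-3, 2), (-4, 2), (-5, 2)])
Fold: move[3]->L => LULLLLL (positions: [(0, 0), (-1, 0), (-1, 1), (-2, 1), (-3, 1), (-4, 1), (-5, 1), (-6, 1)])

Answer: (0,0) (-1,0) (-1,1) (-2,1) (-3,1) (-4,1) (-5,1) (-6,1)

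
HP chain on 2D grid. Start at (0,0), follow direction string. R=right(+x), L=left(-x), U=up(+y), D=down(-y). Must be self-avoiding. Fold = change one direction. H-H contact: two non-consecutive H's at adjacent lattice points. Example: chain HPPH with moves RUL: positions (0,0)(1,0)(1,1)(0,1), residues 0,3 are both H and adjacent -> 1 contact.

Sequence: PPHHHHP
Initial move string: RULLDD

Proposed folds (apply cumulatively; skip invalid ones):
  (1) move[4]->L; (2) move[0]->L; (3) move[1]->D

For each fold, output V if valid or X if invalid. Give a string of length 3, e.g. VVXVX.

Answer: VVV

Derivation:
Initial: RULLDD -> [(0, 0), (1, 0), (1, 1), (0, 1), (-1, 1), (-1, 0), (-1, -1)]
Fold 1: move[4]->L => RULLLD VALID
Fold 2: move[0]->L => LULLLD VALID
Fold 3: move[1]->D => LDLLLD VALID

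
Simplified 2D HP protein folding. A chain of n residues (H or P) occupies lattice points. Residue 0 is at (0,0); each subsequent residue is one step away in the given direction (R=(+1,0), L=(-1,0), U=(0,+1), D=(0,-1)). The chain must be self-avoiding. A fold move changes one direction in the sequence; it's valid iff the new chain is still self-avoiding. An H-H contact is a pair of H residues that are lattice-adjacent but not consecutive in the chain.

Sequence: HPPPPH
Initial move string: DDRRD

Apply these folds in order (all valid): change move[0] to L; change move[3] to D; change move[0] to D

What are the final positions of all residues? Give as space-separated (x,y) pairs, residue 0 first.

Answer: (0,0) (0,-1) (0,-2) (1,-2) (1,-3) (1,-4)

Derivation:
Initial moves: DDRRD
Fold: move[0]->L => LDRRD (positions: [(0, 0), (-1, 0), (-1, -1), (0, -1), (1, -1), (1, -2)])
Fold: move[3]->D => LDRDD (positions: [(0, 0), (-1, 0), (-1, -1), (0, -1), (0, -2), (0, -3)])
Fold: move[0]->D => DDRDD (positions: [(0, 0), (0, -1), (0, -2), (1, -2), (1, -3), (1, -4)])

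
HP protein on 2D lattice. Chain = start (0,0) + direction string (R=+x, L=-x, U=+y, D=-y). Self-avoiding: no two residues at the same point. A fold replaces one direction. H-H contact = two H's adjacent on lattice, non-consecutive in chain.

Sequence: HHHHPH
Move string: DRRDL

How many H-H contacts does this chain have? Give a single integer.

Positions: [(0, 0), (0, -1), (1, -1), (2, -1), (2, -2), (1, -2)]
H-H contact: residue 2 @(1,-1) - residue 5 @(1, -2)

Answer: 1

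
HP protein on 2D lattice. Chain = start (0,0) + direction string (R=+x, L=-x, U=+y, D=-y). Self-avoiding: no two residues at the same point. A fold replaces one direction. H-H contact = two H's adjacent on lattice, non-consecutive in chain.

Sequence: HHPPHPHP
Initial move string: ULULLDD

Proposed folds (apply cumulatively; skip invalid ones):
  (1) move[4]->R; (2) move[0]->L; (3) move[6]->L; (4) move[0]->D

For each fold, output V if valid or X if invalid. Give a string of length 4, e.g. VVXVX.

Answer: XVVV

Derivation:
Initial: ULULLDD -> [(0, 0), (0, 1), (-1, 1), (-1, 2), (-2, 2), (-3, 2), (-3, 1), (-3, 0)]
Fold 1: move[4]->R => ULULRDD INVALID (collision), skipped
Fold 2: move[0]->L => LLULLDD VALID
Fold 3: move[6]->L => LLULLDL VALID
Fold 4: move[0]->D => DLULLDL VALID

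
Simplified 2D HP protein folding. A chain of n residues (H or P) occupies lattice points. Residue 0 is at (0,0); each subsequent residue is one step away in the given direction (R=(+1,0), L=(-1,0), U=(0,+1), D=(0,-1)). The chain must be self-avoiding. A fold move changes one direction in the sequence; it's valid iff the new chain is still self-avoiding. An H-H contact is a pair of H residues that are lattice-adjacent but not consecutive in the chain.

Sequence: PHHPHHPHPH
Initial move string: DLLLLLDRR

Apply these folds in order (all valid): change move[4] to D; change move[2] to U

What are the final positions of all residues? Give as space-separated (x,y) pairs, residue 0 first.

Answer: (0,0) (0,-1) (-1,-1) (-1,0) (-2,0) (-2,-1) (-3,-1) (-3,-2) (-2,-2) (-1,-2)

Derivation:
Initial moves: DLLLLLDRR
Fold: move[4]->D => DLLLDLDRR (positions: [(0, 0), (0, -1), (-1, -1), (-2, -1), (-3, -1), (-3, -2), (-4, -2), (-4, -3), (-3, -3), (-2, -3)])
Fold: move[2]->U => DLULDLDRR (positions: [(0, 0), (0, -1), (-1, -1), (-1, 0), (-2, 0), (-2, -1), (-3, -1), (-3, -2), (-2, -2), (-1, -2)])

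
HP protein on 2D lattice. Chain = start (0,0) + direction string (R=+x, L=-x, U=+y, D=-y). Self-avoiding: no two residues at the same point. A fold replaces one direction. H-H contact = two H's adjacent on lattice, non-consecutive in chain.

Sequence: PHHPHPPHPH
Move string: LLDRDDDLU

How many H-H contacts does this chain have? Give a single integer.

Positions: [(0, 0), (-1, 0), (-2, 0), (-2, -1), (-1, -1), (-1, -2), (-1, -3), (-1, -4), (-2, -4), (-2, -3)]
H-H contact: residue 1 @(-1,0) - residue 4 @(-1, -1)

Answer: 1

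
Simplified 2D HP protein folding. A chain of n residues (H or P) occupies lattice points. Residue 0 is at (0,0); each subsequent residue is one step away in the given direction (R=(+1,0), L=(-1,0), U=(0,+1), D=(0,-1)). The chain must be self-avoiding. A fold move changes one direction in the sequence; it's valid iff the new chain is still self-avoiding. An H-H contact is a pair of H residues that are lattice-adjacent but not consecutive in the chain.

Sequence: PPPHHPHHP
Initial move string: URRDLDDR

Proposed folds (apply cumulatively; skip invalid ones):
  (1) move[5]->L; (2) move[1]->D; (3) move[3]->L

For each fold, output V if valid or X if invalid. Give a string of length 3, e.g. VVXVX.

Answer: XXX

Derivation:
Initial: URRDLDDR -> [(0, 0), (0, 1), (1, 1), (2, 1), (2, 0), (1, 0), (1, -1), (1, -2), (2, -2)]
Fold 1: move[5]->L => URRDLLDR INVALID (collision), skipped
Fold 2: move[1]->D => UDRDLDDR INVALID (collision), skipped
Fold 3: move[3]->L => URRLLDDR INVALID (collision), skipped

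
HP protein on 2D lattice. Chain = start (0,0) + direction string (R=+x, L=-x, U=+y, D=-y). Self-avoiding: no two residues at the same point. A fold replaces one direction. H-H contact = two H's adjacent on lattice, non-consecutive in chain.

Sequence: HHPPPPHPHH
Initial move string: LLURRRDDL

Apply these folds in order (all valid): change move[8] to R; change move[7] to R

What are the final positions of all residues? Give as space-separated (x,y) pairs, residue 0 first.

Initial moves: LLURRRDDL
Fold: move[8]->R => LLURRRDDR (positions: [(0, 0), (-1, 0), (-2, 0), (-2, 1), (-1, 1), (0, 1), (1, 1), (1, 0), (1, -1), (2, -1)])
Fold: move[7]->R => LLURRRDRR (positions: [(0, 0), (-1, 0), (-2, 0), (-2, 1), (-1, 1), (0, 1), (1, 1), (1, 0), (2, 0), (3, 0)])

Answer: (0,0) (-1,0) (-2,0) (-2,1) (-1,1) (0,1) (1,1) (1,0) (2,0) (3,0)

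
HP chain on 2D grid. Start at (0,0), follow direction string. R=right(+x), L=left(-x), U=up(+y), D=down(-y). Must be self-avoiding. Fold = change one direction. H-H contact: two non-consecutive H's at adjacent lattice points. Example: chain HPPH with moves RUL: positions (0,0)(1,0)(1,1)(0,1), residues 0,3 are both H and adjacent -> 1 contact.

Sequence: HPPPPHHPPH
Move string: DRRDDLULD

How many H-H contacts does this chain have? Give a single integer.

Answer: 1

Derivation:
Positions: [(0, 0), (0, -1), (1, -1), (2, -1), (2, -2), (2, -3), (1, -3), (1, -2), (0, -2), (0, -3)]
H-H contact: residue 6 @(1,-3) - residue 9 @(0, -3)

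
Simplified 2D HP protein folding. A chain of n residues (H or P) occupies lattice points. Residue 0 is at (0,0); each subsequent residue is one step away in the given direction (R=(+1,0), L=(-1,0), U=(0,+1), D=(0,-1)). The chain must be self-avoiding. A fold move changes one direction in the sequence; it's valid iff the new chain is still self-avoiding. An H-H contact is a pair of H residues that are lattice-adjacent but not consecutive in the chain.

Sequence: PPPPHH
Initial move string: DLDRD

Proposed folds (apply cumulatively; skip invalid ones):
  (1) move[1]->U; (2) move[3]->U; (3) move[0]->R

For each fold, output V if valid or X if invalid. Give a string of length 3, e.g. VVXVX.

Answer: XXX

Derivation:
Initial: DLDRD -> [(0, 0), (0, -1), (-1, -1), (-1, -2), (0, -2), (0, -3)]
Fold 1: move[1]->U => DUDRD INVALID (collision), skipped
Fold 2: move[3]->U => DLDUD INVALID (collision), skipped
Fold 3: move[0]->R => RLDRD INVALID (collision), skipped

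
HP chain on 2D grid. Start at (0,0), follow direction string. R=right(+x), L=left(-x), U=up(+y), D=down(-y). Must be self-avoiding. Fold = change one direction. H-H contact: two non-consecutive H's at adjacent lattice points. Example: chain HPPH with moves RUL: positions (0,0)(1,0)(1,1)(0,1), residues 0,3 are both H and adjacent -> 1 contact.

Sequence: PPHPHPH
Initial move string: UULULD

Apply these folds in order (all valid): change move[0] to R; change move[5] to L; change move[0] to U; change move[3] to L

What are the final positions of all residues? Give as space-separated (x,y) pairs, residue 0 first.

Answer: (0,0) (0,1) (0,2) (-1,2) (-2,2) (-3,2) (-4,2)

Derivation:
Initial moves: UULULD
Fold: move[0]->R => RULULD (positions: [(0, 0), (1, 0), (1, 1), (0, 1), (0, 2), (-1, 2), (-1, 1)])
Fold: move[5]->L => RULULL (positions: [(0, 0), (1, 0), (1, 1), (0, 1), (0, 2), (-1, 2), (-2, 2)])
Fold: move[0]->U => UULULL (positions: [(0, 0), (0, 1), (0, 2), (-1, 2), (-1, 3), (-2, 3), (-3, 3)])
Fold: move[3]->L => UULLLL (positions: [(0, 0), (0, 1), (0, 2), (-1, 2), (-2, 2), (-3, 2), (-4, 2)])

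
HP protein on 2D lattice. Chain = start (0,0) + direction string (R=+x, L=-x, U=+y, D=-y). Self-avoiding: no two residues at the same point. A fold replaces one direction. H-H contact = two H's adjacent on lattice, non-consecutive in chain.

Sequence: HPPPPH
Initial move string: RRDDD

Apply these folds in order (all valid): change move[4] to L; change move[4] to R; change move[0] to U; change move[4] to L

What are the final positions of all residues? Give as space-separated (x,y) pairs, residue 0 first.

Answer: (0,0) (0,1) (1,1) (1,0) (1,-1) (0,-1)

Derivation:
Initial moves: RRDDD
Fold: move[4]->L => RRDDL (positions: [(0, 0), (1, 0), (2, 0), (2, -1), (2, -2), (1, -2)])
Fold: move[4]->R => RRDDR (positions: [(0, 0), (1, 0), (2, 0), (2, -1), (2, -2), (3, -2)])
Fold: move[0]->U => URDDR (positions: [(0, 0), (0, 1), (1, 1), (1, 0), (1, -1), (2, -1)])
Fold: move[4]->L => URDDL (positions: [(0, 0), (0, 1), (1, 1), (1, 0), (1, -1), (0, -1)])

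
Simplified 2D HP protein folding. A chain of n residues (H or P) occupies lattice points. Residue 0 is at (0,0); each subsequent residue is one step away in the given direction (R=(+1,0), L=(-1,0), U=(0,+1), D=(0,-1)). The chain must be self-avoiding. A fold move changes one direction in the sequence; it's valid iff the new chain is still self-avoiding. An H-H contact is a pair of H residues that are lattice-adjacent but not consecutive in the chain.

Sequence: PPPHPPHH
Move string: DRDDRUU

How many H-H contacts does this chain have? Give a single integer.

Positions: [(0, 0), (0, -1), (1, -1), (1, -2), (1, -3), (2, -3), (2, -2), (2, -1)]
H-H contact: residue 3 @(1,-2) - residue 6 @(2, -2)

Answer: 1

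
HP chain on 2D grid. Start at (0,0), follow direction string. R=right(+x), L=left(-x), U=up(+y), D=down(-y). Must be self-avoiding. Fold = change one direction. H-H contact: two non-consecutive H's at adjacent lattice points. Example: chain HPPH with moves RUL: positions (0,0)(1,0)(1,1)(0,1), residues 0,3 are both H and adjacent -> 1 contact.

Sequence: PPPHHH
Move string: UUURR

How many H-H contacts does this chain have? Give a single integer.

Answer: 0

Derivation:
Positions: [(0, 0), (0, 1), (0, 2), (0, 3), (1, 3), (2, 3)]
No H-H contacts found.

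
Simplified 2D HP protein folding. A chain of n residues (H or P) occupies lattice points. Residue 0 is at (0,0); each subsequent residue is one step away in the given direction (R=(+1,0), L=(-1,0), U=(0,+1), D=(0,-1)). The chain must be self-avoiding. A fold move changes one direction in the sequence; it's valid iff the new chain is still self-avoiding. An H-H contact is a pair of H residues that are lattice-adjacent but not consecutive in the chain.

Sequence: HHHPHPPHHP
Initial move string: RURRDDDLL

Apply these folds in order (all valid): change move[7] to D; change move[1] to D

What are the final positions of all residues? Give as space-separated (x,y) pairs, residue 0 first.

Initial moves: RURRDDDLL
Fold: move[7]->D => RURRDDDDL (positions: [(0, 0), (1, 0), (1, 1), (2, 1), (3, 1), (3, 0), (3, -1), (3, -2), (3, -3), (2, -3)])
Fold: move[1]->D => RDRRDDDDL (positions: [(0, 0), (1, 0), (1, -1), (2, -1), (3, -1), (3, -2), (3, -3), (3, -4), (3, -5), (2, -5)])

Answer: (0,0) (1,0) (1,-1) (2,-1) (3,-1) (3,-2) (3,-3) (3,-4) (3,-5) (2,-5)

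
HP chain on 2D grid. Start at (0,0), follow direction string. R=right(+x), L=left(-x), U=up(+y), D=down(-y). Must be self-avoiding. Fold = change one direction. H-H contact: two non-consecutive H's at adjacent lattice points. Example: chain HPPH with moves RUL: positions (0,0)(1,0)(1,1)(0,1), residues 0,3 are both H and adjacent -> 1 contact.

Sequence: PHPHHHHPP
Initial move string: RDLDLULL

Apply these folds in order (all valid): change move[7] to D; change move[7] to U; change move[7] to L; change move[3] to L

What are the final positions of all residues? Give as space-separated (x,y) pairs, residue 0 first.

Answer: (0,0) (1,0) (1,-1) (0,-1) (-1,-1) (-2,-1) (-2,0) (-3,0) (-4,0)

Derivation:
Initial moves: RDLDLULL
Fold: move[7]->D => RDLDLULD (positions: [(0, 0), (1, 0), (1, -1), (0, -1), (0, -2), (-1, -2), (-1, -1), (-2, -1), (-2, -2)])
Fold: move[7]->U => RDLDLULU (positions: [(0, 0), (1, 0), (1, -1), (0, -1), (0, -2), (-1, -2), (-1, -1), (-2, -1), (-2, 0)])
Fold: move[7]->L => RDLDLULL (positions: [(0, 0), (1, 0), (1, -1), (0, -1), (0, -2), (-1, -2), (-1, -1), (-2, -1), (-3, -1)])
Fold: move[3]->L => RDLLLULL (positions: [(0, 0), (1, 0), (1, -1), (0, -1), (-1, -1), (-2, -1), (-2, 0), (-3, 0), (-4, 0)])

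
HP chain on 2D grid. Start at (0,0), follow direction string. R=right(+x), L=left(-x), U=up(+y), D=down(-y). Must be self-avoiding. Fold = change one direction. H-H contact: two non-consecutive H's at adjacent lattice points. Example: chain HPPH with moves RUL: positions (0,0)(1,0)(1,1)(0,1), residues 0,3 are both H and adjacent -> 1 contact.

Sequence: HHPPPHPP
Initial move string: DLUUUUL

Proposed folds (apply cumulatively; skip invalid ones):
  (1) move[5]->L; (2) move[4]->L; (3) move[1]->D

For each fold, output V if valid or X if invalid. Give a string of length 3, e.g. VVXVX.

Initial: DLUUUUL -> [(0, 0), (0, -1), (-1, -1), (-1, 0), (-1, 1), (-1, 2), (-1, 3), (-2, 3)]
Fold 1: move[5]->L => DLUUULL VALID
Fold 2: move[4]->L => DLUULLL VALID
Fold 3: move[1]->D => DDUULLL INVALID (collision), skipped

Answer: VVX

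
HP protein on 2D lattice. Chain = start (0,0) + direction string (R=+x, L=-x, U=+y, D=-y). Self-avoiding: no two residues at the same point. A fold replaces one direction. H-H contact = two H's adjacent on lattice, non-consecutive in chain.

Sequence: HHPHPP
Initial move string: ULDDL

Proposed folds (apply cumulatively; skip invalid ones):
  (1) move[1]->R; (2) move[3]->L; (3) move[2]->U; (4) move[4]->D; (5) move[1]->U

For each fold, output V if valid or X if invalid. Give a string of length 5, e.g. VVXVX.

Initial: ULDDL -> [(0, 0), (0, 1), (-1, 1), (-1, 0), (-1, -1), (-2, -1)]
Fold 1: move[1]->R => URDDL VALID
Fold 2: move[3]->L => URDLL INVALID (collision), skipped
Fold 3: move[2]->U => URUDL INVALID (collision), skipped
Fold 4: move[4]->D => URDDD VALID
Fold 5: move[1]->U => UUDDD INVALID (collision), skipped

Answer: VXXVX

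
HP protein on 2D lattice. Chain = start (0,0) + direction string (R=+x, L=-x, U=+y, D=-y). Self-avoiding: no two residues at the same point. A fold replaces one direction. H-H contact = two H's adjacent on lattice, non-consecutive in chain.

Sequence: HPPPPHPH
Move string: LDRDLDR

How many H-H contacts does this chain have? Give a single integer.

Positions: [(0, 0), (-1, 0), (-1, -1), (0, -1), (0, -2), (-1, -2), (-1, -3), (0, -3)]
No H-H contacts found.

Answer: 0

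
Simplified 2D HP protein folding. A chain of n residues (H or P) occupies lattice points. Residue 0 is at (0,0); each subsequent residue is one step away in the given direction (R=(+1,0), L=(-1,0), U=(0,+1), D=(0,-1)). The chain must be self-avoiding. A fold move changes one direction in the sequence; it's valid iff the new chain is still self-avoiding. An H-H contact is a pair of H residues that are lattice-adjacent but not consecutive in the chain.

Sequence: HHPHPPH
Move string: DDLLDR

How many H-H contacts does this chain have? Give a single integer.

Positions: [(0, 0), (0, -1), (0, -2), (-1, -2), (-2, -2), (-2, -3), (-1, -3)]
H-H contact: residue 3 @(-1,-2) - residue 6 @(-1, -3)

Answer: 1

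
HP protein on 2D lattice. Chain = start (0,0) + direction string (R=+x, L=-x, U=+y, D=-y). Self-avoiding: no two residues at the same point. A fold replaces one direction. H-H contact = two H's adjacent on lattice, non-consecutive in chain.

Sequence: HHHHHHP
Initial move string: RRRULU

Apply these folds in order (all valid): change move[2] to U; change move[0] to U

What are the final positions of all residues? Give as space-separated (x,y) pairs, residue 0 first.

Initial moves: RRRULU
Fold: move[2]->U => RRUULU (positions: [(0, 0), (1, 0), (2, 0), (2, 1), (2, 2), (1, 2), (1, 3)])
Fold: move[0]->U => URUULU (positions: [(0, 0), (0, 1), (1, 1), (1, 2), (1, 3), (0, 3), (0, 4)])

Answer: (0,0) (0,1) (1,1) (1,2) (1,3) (0,3) (0,4)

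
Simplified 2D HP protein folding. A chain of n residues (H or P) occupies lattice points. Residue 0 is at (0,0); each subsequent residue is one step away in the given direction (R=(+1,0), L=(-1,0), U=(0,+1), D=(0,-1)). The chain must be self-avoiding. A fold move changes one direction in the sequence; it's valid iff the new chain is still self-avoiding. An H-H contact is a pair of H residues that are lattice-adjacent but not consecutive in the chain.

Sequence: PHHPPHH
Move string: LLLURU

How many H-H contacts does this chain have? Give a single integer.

Answer: 1

Derivation:
Positions: [(0, 0), (-1, 0), (-2, 0), (-3, 0), (-3, 1), (-2, 1), (-2, 2)]
H-H contact: residue 2 @(-2,0) - residue 5 @(-2, 1)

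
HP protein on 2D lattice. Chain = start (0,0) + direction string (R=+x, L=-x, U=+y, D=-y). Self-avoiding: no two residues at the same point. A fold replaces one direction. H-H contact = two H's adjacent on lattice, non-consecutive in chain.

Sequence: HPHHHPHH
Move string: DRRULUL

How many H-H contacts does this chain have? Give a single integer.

Answer: 1

Derivation:
Positions: [(0, 0), (0, -1), (1, -1), (2, -1), (2, 0), (1, 0), (1, 1), (0, 1)]
H-H contact: residue 0 @(0,0) - residue 7 @(0, 1)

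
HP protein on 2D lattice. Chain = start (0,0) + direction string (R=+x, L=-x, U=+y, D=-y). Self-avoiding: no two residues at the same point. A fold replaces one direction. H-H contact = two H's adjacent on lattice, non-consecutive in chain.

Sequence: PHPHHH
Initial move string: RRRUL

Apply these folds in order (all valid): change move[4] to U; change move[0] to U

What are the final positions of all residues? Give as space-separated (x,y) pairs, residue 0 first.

Answer: (0,0) (0,1) (1,1) (2,1) (2,2) (2,3)

Derivation:
Initial moves: RRRUL
Fold: move[4]->U => RRRUU (positions: [(0, 0), (1, 0), (2, 0), (3, 0), (3, 1), (3, 2)])
Fold: move[0]->U => URRUU (positions: [(0, 0), (0, 1), (1, 1), (2, 1), (2, 2), (2, 3)])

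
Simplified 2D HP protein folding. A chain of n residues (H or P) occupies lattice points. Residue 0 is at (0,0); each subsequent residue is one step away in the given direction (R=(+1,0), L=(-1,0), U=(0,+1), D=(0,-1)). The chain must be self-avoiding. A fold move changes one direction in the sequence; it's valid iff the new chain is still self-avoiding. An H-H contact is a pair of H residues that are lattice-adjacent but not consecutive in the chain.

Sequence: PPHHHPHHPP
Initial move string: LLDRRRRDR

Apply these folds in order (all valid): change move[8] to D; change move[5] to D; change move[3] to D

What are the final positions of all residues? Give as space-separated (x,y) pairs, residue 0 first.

Answer: (0,0) (-1,0) (-2,0) (-2,-1) (-2,-2) (-1,-2) (-1,-3) (0,-3) (0,-4) (0,-5)

Derivation:
Initial moves: LLDRRRRDR
Fold: move[8]->D => LLDRRRRDD (positions: [(0, 0), (-1, 0), (-2, 0), (-2, -1), (-1, -1), (0, -1), (1, -1), (2, -1), (2, -2), (2, -3)])
Fold: move[5]->D => LLDRRDRDD (positions: [(0, 0), (-1, 0), (-2, 0), (-2, -1), (-1, -1), (0, -1), (0, -2), (1, -2), (1, -3), (1, -4)])
Fold: move[3]->D => LLDDRDRDD (positions: [(0, 0), (-1, 0), (-2, 0), (-2, -1), (-2, -2), (-1, -2), (-1, -3), (0, -3), (0, -4), (0, -5)])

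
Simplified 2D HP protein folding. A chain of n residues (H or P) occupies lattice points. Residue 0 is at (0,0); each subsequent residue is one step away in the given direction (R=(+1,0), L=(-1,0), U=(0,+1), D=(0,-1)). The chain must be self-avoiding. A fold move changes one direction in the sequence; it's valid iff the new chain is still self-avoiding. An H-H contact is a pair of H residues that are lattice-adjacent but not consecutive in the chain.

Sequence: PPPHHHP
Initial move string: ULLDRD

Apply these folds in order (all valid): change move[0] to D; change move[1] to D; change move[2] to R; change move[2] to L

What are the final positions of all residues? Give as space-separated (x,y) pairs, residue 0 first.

Answer: (0,0) (0,-1) (0,-2) (-1,-2) (-1,-3) (0,-3) (0,-4)

Derivation:
Initial moves: ULLDRD
Fold: move[0]->D => DLLDRD (positions: [(0, 0), (0, -1), (-1, -1), (-2, -1), (-2, -2), (-1, -2), (-1, -3)])
Fold: move[1]->D => DDLDRD (positions: [(0, 0), (0, -1), (0, -2), (-1, -2), (-1, -3), (0, -3), (0, -4)])
Fold: move[2]->R => DDRDRD (positions: [(0, 0), (0, -1), (0, -2), (1, -2), (1, -3), (2, -3), (2, -4)])
Fold: move[2]->L => DDLDRD (positions: [(0, 0), (0, -1), (0, -2), (-1, -2), (-1, -3), (0, -3), (0, -4)])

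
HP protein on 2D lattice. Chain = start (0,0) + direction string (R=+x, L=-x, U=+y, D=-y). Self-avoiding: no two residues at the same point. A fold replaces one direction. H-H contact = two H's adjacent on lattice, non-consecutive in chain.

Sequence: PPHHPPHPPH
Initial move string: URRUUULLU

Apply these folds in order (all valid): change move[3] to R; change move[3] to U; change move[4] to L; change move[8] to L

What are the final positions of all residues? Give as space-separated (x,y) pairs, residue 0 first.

Answer: (0,0) (0,1) (1,1) (2,1) (2,2) (1,2) (1,3) (0,3) (-1,3) (-2,3)

Derivation:
Initial moves: URRUUULLU
Fold: move[3]->R => URRRUULLU (positions: [(0, 0), (0, 1), (1, 1), (2, 1), (3, 1), (3, 2), (3, 3), (2, 3), (1, 3), (1, 4)])
Fold: move[3]->U => URRUUULLU (positions: [(0, 0), (0, 1), (1, 1), (2, 1), (2, 2), (2, 3), (2, 4), (1, 4), (0, 4), (0, 5)])
Fold: move[4]->L => URRULULLU (positions: [(0, 0), (0, 1), (1, 1), (2, 1), (2, 2), (1, 2), (1, 3), (0, 3), (-1, 3), (-1, 4)])
Fold: move[8]->L => URRULULLL (positions: [(0, 0), (0, 1), (1, 1), (2, 1), (2, 2), (1, 2), (1, 3), (0, 3), (-1, 3), (-2, 3)])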